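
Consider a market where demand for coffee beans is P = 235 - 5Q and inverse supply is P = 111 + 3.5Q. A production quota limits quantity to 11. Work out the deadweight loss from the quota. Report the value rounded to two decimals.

Without the quota, 235 - 5Q = 111 + 3.5Q gives Q* = 14.5882.
At Q = 11 the demand price is 235 - 5(11) = 180 and the supply price is 111 + 3.5(11) = 149.5.
Deadweight loss is the triangle between the curves from 11 to 14.5882: (1/2)(180 - 149.5)(14.5882 - 11) = 54.7206.

54.72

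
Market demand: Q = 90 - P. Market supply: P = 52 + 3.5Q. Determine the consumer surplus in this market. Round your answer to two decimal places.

Rewriting demand in inverse form: P = 90 - Q.
Equilibrium: 90 - Q = 52 + 3.5Q, so Q* = 8.4444 and P* = 81.5556.
CS is the area between the demand curve and P* from 0 to Q*: (1/2)(8.4444)(8.4444) = 35.6543.

35.65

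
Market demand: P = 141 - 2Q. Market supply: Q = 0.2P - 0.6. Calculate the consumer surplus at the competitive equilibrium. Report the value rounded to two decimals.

Rewriting supply in inverse form: P = 3 + 5Q.
Setting demand equal to supply, 138 = 7Q, so Q* = 19.7143 and P* = 101.5714.
CS is the area between the demand curve and P* from 0 to Q*: (1/2)(19.7143)(39.4286) = 388.6531.

388.65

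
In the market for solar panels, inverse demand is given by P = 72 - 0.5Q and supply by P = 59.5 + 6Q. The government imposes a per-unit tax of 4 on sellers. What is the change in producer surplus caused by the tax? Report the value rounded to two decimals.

Pre-tax equilibrium: 72 - 0.5Q = 59.5 + 6Q gives Q* = 1.9231, P* = 71.0385.
With the tax, sellers need 4 more per unit: 72 - 0.5Q = 59.5 + 6Q + 4, so Q_t = 1.3077. Buyers pay P_b = 71.3462; sellers receive P_s = P_b - 4 = 67.3462.
Producers lose the trapezoid between P_s and P* out to Q_t plus the triangle from Q_t to Q*: change in PS = 5.1302 - 11.0947 = -5.9645.

-5.96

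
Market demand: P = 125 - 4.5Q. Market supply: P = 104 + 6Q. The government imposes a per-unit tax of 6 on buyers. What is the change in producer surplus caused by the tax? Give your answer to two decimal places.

-5.88

Pre-tax equilibrium: 125 - 4.5Q = 104 + 6Q gives Q* = 2, P* = 116.
A tax on buyers shifts demand down by 6: (125 - 6) - 4.5Q = 104 + 6Q, so Q_t = 1.4286. Buyers pay P_b = 118.5714; sellers receive P_s = P_b - 6 = 112.5714.
PS falls from (1/2)(2)(12) = 12 to (1/2)(1.4286)(8.5714) = 6.1224, a change of -5.8776.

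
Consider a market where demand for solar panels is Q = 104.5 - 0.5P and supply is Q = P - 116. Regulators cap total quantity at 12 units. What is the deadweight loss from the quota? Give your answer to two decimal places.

541.50

Rewriting demand in inverse form: P = 209 - 2Q.
Rewriting supply in inverse form: P = 116 + Q.
Unrestricted equilibrium: Q* = (209 - 116)/(2 + 1) = 31.
At Q = 12 the demand price is 209 - 2(12) = 185 and the supply price is 116 + (12) = 128.
DWL = (1/2)(gap between curves at 12) x (Q* - 12) = (1/2)(57)(19) = 541.5.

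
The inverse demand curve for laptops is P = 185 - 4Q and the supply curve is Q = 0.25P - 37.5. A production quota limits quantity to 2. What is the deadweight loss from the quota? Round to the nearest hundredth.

22.56

Rewriting supply in inverse form: P = 150 + 4Q.
Without the quota, 185 - 4Q = 150 + 4Q gives Q* = 4.375.
At Q = 2 the demand price is 185 - 4(2) = 177 and the supply price is 150 + 4(2) = 158.
Deadweight loss is the triangle between the curves from 2 to 4.375: (1/2)(177 - 158)(4.375 - 2) = 22.5625.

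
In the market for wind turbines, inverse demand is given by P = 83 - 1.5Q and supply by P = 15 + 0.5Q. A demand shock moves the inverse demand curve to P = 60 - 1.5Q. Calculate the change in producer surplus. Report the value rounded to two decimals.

Initial equilibrium: Q_0 = 34, P_0 = 32; CS_0 = (1/2)(34)(51) = 867, PS_0 = (1/2)(34)(17) = 289.
New equilibrium: 60 - 1.5Q = 15 + 0.5Q gives Q_1 = 22.5, P_1 = 26.25; CS_1 = 379.6875, PS_1 = 126.5625.
Change in producer surplus = 126.5625 - 289 = -162.4375.

-162.44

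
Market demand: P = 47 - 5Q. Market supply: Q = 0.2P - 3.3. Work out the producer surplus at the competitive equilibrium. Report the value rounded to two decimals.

Rewriting supply in inverse form: P = 16.5 + 5Q.
Set 47 - 5Q = 16.5 + 5Q, which gives 30.5 = 10Q, so Q* = 3.05 and P* = 47 - 5(3.05) = 31.75.
PS is the area between P* and the supply curve from 0 to Q*: (1/2)(3.05)(15.25) = 23.2563.

23.26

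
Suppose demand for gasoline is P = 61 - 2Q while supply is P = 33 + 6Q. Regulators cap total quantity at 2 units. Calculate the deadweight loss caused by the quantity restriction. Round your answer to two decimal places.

Unrestricted equilibrium: Q* = (61 - 33)/(2 + 6) = 3.5.
At Q = 2 the demand price is 61 - 2(2) = 57 and the supply price is 33 + 6(2) = 45.
DWL = (1/2)(gap between curves at 2) x (Q* - 2) = (1/2)(12)(1.5) = 9.

9.00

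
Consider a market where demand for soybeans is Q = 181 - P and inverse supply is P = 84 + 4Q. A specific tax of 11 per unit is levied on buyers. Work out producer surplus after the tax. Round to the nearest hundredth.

591.68

Rewriting demand in inverse form: P = 181 - Q.
Pre-tax equilibrium: 181 - Q = 84 + 4Q gives Q* = 19.4, P* = 161.6.
With the tax, buyers' net willingness to pay falls by 11: (181 - 11) - Q = 84 + 4Q, so Q_t = 17.2. Buyers pay P_b = 163.8; sellers receive P_s = P_b - 11 = 152.8.
Producer surplus is the triangle above supply below P_s: (1/2)(17.2)(152.8 - 84) = 591.68.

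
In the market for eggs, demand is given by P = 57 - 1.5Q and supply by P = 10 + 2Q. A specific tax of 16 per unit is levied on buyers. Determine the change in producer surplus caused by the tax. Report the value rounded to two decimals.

Pre-tax equilibrium: 57 - 1.5Q = 10 + 2Q gives Q* = 13.4286, P* = 36.8571.
With the tax, buyers' net willingness to pay falls by 16: (57 - 16) - 1.5Q = 10 + 2Q, so Q_t = 8.8571. Buyers pay P_b = 43.7143; sellers receive P_s = P_b - 16 = 27.7143.
Producers lose the trapezoid between P_s and P* out to Q_t plus the triangle from Q_t to Q*: change in PS = 78.449 - 180.3265 = -101.8776.

-101.88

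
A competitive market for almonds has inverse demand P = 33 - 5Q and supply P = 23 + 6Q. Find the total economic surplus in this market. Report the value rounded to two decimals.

4.55

Equilibrium: 33 - 5Q = 23 + 6Q, so Q* = 0.9091 and P* = 28.4545.
CS = (1/2)(0.9091)(4.5455) = 2.0661 and PS = (1/2)(0.9091)(5.4545) = 2.4793, so total surplus = 4.5455.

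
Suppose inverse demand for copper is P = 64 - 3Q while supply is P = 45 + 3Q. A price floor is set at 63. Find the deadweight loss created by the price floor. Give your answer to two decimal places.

Without the control, 64 - 3Q = 45 + 3Q so Q* = 3.1667 and P* = 54.5.
At P = 63, buyers demand (64 - 63)/3 = 0.3333 while sellers would supply more, so the quantity traded is 0.3333 at price 63.
The lost-trades triangle has base Q* - 0.3333 = 2.8333 and height equal to the gap between the curves at Q = 0.3333, which is 63 - 46 = 17. DWL = (1/2)(2.8333)(17) = 24.0833.

24.08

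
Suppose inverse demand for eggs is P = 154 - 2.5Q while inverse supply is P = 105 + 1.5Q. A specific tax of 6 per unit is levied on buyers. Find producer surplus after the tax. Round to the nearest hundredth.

Without the tax, 154 - 2.5Q = 105 + 1.5Q so Q* = 12.25 and P* = 123.375.
With the tax, buyers' net willingness to pay falls by 6: (154 - 6) - 2.5Q = 105 + 1.5Q, so Q_t = 10.75. Buyers pay P_b = 127.125; sellers receive P_s = P_b - 6 = 121.125.
Producer surplus is the triangle above supply below P_s: (1/2)(10.75)(121.125 - 105) = 86.6719.

86.67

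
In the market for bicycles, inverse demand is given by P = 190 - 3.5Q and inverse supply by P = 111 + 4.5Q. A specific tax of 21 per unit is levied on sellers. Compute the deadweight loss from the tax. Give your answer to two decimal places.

27.56

Without the tax, 190 - 3.5Q = 111 + 4.5Q so Q* = 9.875 and P* = 155.4375.
With the tax, sellers need 21 more per unit: 190 - 3.5Q = 111 + 4.5Q + 21, so Q_t = 7.25. Buyers pay P_b = 164.625; sellers receive P_s = P_b - 21 = 143.625.
The welfare triangle lost has base Q* - Q_t = 2.625 and height t = 21, so DWL = (1/2)(2.625)(21) = 27.5625.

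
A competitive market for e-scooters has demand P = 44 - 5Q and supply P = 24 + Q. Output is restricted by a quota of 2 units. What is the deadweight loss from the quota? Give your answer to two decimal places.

5.33

Without the quota, 44 - 5Q = 24 + Q gives Q* = 3.3333.
At Q = 2 the demand price is 44 - 5(2) = 34 and the supply price is 24 + (2) = 26.
DWL = (1/2)(gap between curves at 2) x (Q* - 2) = (1/2)(8)(1.3333) = 5.3333.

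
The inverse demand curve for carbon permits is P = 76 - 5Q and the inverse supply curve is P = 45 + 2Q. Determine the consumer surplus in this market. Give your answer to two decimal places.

Setting demand equal to supply, 31 = 7Q, so Q* = 4.4286 and P* = 53.8571.
CS is the area between the demand curve and P* from 0 to Q*: (1/2)(4.4286)(22.1429) = 49.0306.

49.03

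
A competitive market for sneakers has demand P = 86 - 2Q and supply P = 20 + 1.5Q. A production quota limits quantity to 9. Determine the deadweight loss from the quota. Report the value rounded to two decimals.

170.04

Unrestricted equilibrium: Q* = (86 - 20)/(2 + 1.5) = 18.8571.
At Q = 9 the demand price is 86 - 2(9) = 68 and the supply price is 20 + 1.5(9) = 33.5.
DWL = (1/2)(gap between curves at 9) x (Q* - 9) = (1/2)(34.5)(9.8571) = 170.0357.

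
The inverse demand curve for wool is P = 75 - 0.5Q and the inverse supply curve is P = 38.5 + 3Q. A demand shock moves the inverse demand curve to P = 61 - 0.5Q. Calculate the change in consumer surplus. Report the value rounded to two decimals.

Initial equilibrium: Q_0 = 10.4286, P_0 = 69.7857; CS_0 = (1/2)(10.4286)(5.2143) = 27.1888, PS_0 = (1/2)(10.4286)(31.2857) = 163.1327.
New equilibrium: 61 - 0.5Q = 38.5 + 3Q gives Q_1 = 6.4286, P_1 = 57.7857; CS_1 = 10.3316, PS_1 = 61.9898.
Change in consumer surplus = 10.3316 - 27.1888 = -16.8571.

-16.86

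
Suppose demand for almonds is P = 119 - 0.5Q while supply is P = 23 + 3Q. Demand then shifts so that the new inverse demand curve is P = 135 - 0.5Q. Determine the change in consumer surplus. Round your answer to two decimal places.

Initial equilibrium: Q_0 = 27.4286, P_0 = 105.2857; CS_0 = (1/2)(27.4286)(13.7143) = 188.0816, PS_0 = (1/2)(27.4286)(82.2857) = 1128.4898.
New equilibrium: 135 - 0.5Q = 23 + 3Q gives Q_1 = 32, P_1 = 119; CS_1 = 256, PS_1 = 1536.
Change in consumer surplus = 256 - 188.0816 = 67.9184.

67.92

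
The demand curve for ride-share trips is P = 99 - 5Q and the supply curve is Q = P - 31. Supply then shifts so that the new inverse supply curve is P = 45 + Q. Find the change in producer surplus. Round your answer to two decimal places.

-23.72

Rewriting supply in inverse form: P = 31 + Q.
Initial equilibrium: Q_0 = 11.3333, P_0 = 42.3333; CS_0 = (1/2)(11.3333)(56.6667) = 321.1111, PS_0 = (1/2)(11.3333)(11.3333) = 64.2222.
New equilibrium: 99 - 5Q = 45 + Q gives Q_1 = 9, P_1 = 54; CS_1 = 202.5, PS_1 = 40.5.
Change in producer surplus = 40.5 - 64.2222 = -23.7222.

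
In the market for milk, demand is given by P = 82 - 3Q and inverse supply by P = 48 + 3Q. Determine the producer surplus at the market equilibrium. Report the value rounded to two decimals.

Equilibrium: 82 - 3Q = 48 + 3Q, so Q* = 5.6667 and P* = 65.
PS is the area between P* and the supply curve from 0 to Q*: (1/2)(5.6667)(17) = 48.1667.

48.17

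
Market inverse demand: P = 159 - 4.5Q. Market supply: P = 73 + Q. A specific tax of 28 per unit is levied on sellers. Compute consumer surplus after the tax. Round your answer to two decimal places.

250.21

Without the tax, 159 - 4.5Q = 73 + Q so Q* = 15.6364 and P* = 88.6364.
With the tax, sellers need 28 more per unit: 159 - 4.5Q = 73 + Q + 28, so Q_t = 10.5455. Buyers pay P_b = 111.5455; sellers receive P_s = P_b - 28 = 83.5455.
CS = (1/2)(Q_t)(159 - P_b) = (1/2)(10.5455)(47.4545) = 250.2149.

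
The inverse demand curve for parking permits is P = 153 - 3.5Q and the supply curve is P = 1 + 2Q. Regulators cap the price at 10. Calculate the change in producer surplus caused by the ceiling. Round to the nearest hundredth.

Free-market equilibrium: 153 - 3.5Q = 1 + 2Q gives Q* = 27.6364, P* = 56.2727.
At the ceiling price 10, quantity supplied is (10 - 1)/2 = 4.5; supply is the short side, so Q = 4.5 trades at P = 10.
PS goes from (1/2)(27.6364)(55.2727) = 763.7686 to 20.25 (computed as (10 - 1)(4.5) - (1/2)(2)(4.5)^2), a change of -743.5186.

-743.52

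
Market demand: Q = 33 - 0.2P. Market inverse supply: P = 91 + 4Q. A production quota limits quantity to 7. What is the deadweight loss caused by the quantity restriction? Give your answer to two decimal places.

Rewriting demand in inverse form: P = 165 - 5Q.
Without the quota, 165 - 5Q = 91 + 4Q gives Q* = 8.2222.
At Q = 7 the demand price is 165 - 5(7) = 130 and the supply price is 91 + 4(7) = 119.
Deadweight loss is the triangle between the curves from 7 to 8.2222: (1/2)(130 - 119)(8.2222 - 7) = 6.7222.

6.72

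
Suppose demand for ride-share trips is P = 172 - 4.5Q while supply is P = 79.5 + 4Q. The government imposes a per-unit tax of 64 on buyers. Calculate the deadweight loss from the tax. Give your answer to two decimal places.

Pre-tax equilibrium: 172 - 4.5Q = 79.5 + 4Q gives Q* = 10.8824, P* = 123.0294.
A tax on buyers shifts demand down by 64: (172 - 64) - 4.5Q = 79.5 + 4Q, so Q_t = 3.3529. Buyers pay P_b = 156.9118; sellers receive P_s = P_b - 64 = 92.9118.
The welfare triangle lost has base Q* - Q_t = 7.5294 and height t = 64, so DWL = (1/2)(7.5294)(64) = 240.9412.

240.94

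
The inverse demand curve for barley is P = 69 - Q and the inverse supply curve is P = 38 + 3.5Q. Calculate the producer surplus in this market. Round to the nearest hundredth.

Set 69 - Q = 38 + 3.5Q, which gives 31 = 4.5Q, so Q* = 6.8889 and P* = 69 - (6.8889) = 62.1111.
PS is the area between P* and the supply curve from 0 to Q*: (1/2)(6.8889)(24.1111) = 83.0494.

83.05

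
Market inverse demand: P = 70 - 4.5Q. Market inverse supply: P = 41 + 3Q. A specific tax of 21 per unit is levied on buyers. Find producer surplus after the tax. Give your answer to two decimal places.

Without the tax, 70 - 4.5Q = 41 + 3Q so Q* = 3.8667 and P* = 52.6.
A tax on buyers shifts demand down by 21: (70 - 21) - 4.5Q = 41 + 3Q, so Q_t = 1.0667. Buyers pay P_b = 65.2; sellers receive P_s = P_b - 21 = 44.2.
PS = (1/2)(Q_t)(P_s - 41) = (1/2)(1.0667)(3.2) = 1.7067.

1.71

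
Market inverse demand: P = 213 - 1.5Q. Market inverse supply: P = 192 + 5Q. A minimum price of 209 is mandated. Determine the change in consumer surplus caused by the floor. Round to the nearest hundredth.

Without the control, 213 - 1.5Q = 192 + 5Q so Q* = 3.2308 and P* = 208.1538.
At P = 209, buyers demand (213 - 209)/1.5 = 2.6667 while sellers would supply more, so the quantity traded is 2.6667 at price 209.
CS goes from (1/2)(3.2308)(4.8462) = 7.8284 to 5.3333 (computed as (213 - 209)(2.6667) - (1/2)(1.5)(2.6667)^2), a change of -2.4951.

-2.50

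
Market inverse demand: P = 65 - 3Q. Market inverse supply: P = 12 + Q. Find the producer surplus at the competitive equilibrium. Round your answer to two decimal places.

87.78

Setting demand equal to supply, 53 = 4Q, so Q* = 13.25 and P* = 25.25.
Producer surplus is the triangle above supply below P*: (1/2)(13.25)(25.25 - 12) = (1/2)(13.25)(13.25) = 87.7812.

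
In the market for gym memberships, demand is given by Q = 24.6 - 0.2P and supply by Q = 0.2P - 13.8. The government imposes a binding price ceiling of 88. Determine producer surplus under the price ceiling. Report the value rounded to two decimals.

Rewriting demand in inverse form: P = 123 - 5Q.
Rewriting supply in inverse form: P = 69 + 5Q.
Free-market equilibrium: 123 - 5Q = 69 + 5Q gives Q* = 5.4, P* = 96.
At the ceiling price 88, quantity supplied is (88 - 69)/5 = 3.8; supply is the short side, so Q = 3.8 trades at P = 88.
PS is the triangle above supply below 88: (1/2)(3.8)(88 - 69) = 36.1.

36.10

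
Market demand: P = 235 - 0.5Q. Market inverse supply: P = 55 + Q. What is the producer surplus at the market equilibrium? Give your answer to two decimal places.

Setting demand equal to supply, 180 = 1.5Q, so Q* = 120 and P* = 175.
PS is the area between P* and the supply curve from 0 to Q*: (1/2)(120)(120) = 7200.

7200.00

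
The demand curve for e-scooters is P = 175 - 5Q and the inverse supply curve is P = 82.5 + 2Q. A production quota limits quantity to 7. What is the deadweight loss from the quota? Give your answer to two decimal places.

135.16

Unrestricted equilibrium: Q* = (175 - 82.5)/(5 + 2) = 13.2143.
At Q = 7 the demand price is 175 - 5(7) = 140 and the supply price is 82.5 + 2(7) = 96.5.
DWL = (1/2)(gap between curves at 7) x (Q* - 7) = (1/2)(43.5)(6.2143) = 135.1607.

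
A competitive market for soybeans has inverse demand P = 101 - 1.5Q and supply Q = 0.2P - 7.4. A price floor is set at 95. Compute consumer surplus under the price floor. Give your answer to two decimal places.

12.00

Rewriting supply in inverse form: P = 37 + 5Q.
Without the control, 101 - 1.5Q = 37 + 5Q so Q* = 9.8462 and P* = 86.2308.
At the floor price 95, quantity demanded is (101 - 95)/1.5 = 4; demand is the short side, so Q = 4 trades at P = 95.
CS is the triangle under demand above 95: (1/2)(4)(101 - 95) = 12.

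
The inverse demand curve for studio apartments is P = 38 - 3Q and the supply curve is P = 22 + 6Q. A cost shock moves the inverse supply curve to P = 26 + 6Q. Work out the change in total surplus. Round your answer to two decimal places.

-6.22

Initial equilibrium: Q_0 = 1.7778, P_0 = 32.6667; CS_0 = (1/2)(1.7778)(5.3333) = 4.7407, PS_0 = (1/2)(1.7778)(10.6667) = 9.4815.
New equilibrium: 38 - 3Q = 26 + 6Q gives Q_1 = 1.3333, P_1 = 34; CS_1 = 2.6667, PS_1 = 5.3333.
Change in total surplus = (2.6667 + 5.3333) - (4.7407 + 9.4815) = -6.2222.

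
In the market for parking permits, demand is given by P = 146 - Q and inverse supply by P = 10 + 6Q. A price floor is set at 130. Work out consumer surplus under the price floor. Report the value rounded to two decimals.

128.00

Without the control, 146 - Q = 10 + 6Q so Q* = 19.4286 and P* = 126.5714.
At the floor price 130, quantity demanded is (146 - 130)/1 = 16; demand is the short side, so Q = 16 trades at P = 130.
CS is the triangle under demand above 130: (1/2)(16)(146 - 130) = 128.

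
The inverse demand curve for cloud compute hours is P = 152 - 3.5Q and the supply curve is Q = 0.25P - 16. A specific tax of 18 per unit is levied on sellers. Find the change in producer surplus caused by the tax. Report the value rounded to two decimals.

-101.12

Rewriting supply in inverse form: P = 64 + 4Q.
Pre-tax equilibrium: 152 - 3.5Q = 64 + 4Q gives Q* = 11.7333, P* = 110.9333.
With the tax, sellers need 18 more per unit: 152 - 3.5Q = 64 + 4Q + 18, so Q_t = 9.3333. Buyers pay P_b = 119.3333; sellers receive P_s = P_b - 18 = 101.3333.
Producers lose the trapezoid between P_s and P* out to Q_t plus the triangle from Q_t to Q*: change in PS = 174.2222 - 275.3422 = -101.12.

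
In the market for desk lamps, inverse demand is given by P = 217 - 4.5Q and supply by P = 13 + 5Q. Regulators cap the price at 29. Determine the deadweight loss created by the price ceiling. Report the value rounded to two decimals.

Free-market equilibrium: 217 - 4.5Q = 13 + 5Q gives Q* = 21.4737, P* = 120.3684.
At the ceiling price 29, quantity supplied is (29 - 13)/5 = 3.2; supply is the short side, so Q = 3.2 trades at P = 29.
At Q = 3.2 the demand price is 202.6 and the supply price is 29. Deadweight loss is the triangle between the curves from 3.2 to 21.4737: (1/2)(202.6 - 29)(21.4737 - 3.2) = 1586.1558.

1586.16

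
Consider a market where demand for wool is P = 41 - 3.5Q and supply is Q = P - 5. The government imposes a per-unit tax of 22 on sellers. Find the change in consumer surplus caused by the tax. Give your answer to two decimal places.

Rewriting supply in inverse form: P = 5 + Q.
Without the tax, 41 - 3.5Q = 5 + Q so Q* = 8 and P* = 13.
A tax on sellers shifts supply up by 22: 41 - 3.5Q = 5 + Q + 22, so Q_t = 3.1111. Buyers pay P_b = 30.1111; sellers receive P_s = P_b - 22 = 8.1111.
Consumers lose the trapezoid between P* and P_b out to Q_t plus the triangle from Q_t to Q*: change in CS = 16.9383 - 112 = -95.0617.

-95.06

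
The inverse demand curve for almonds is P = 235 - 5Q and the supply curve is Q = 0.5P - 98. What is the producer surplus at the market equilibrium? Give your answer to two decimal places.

31.04

Rewriting supply in inverse form: P = 196 + 2Q.
Equilibrium: 235 - 5Q = 196 + 2Q, so Q* = 5.5714 and P* = 207.1429.
The supply curve's price intercept is 196, so PS = (1/2)(Q*)(P* - 196) = (1/2)(5.5714)(11.1429) = 31.0408.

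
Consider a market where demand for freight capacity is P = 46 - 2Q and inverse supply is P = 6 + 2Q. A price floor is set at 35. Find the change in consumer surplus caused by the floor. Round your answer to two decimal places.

Without the control, 46 - 2Q = 6 + 2Q so Q* = 10 and P* = 26.
At the floor price 35, quantity demanded is (46 - 35)/2 = 5.5; demand is the short side, so Q = 5.5 trades at P = 35.
CS goes from (1/2)(10)(20) = 100 to 30.25 (computed as (46 - 35)(5.5) - (1/2)(2)(5.5)^2), a change of -69.75.

-69.75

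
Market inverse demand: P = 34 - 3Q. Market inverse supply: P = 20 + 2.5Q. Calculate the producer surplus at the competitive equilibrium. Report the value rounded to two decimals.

Set 34 - 3Q = 20 + 2.5Q, which gives 14 = 5.5Q, so Q* = 2.5455 and P* = 34 - 3(2.5455) = 26.3636.
The supply curve's price intercept is 20, so PS = (1/2)(Q*)(P* - 20) = (1/2)(2.5455)(6.3636) = 8.0992.

8.10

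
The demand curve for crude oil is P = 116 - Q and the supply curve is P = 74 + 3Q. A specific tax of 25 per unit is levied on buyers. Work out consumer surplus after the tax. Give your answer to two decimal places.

Pre-tax equilibrium: 116 - Q = 74 + 3Q gives Q* = 10.5, P* = 105.5.
With the tax, buyers' net willingness to pay falls by 25: (116 - 25) - Q = 74 + 3Q, so Q_t = 4.25. Buyers pay P_b = 111.75; sellers receive P_s = P_b - 25 = 86.75.
Consumer surplus is the triangle under demand above P_b: (1/2)(4.25)(116 - 111.75) = 9.0312.

9.03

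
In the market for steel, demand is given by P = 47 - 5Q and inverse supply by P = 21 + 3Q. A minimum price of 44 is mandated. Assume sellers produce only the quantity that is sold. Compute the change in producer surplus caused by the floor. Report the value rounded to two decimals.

Free-market equilibrium: 47 - 5Q = 21 + 3Q gives Q* = 3.25, P* = 30.75.
At P = 44, buyers demand (47 - 44)/5 = 0.6 while sellers would supply more, so the quantity traded is 0.6 at price 44.
PS goes from (1/2)(3.25)(9.75) = 15.8438 to 13.26 (computed as (44 - 21)(0.6) - (1/2)(3)(0.6)^2), a change of -2.5838.

-2.58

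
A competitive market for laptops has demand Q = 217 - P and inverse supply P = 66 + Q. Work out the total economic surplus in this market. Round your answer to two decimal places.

5700.25

Rewriting demand in inverse form: P = 217 - Q.
Setting demand equal to supply, 151 = 2Q, so Q* = 75.5 and P* = 141.5.
CS = (1/2)(75.5)(75.5) = 2850.125 and PS = (1/2)(75.5)(75.5) = 2850.125, so total surplus = 5700.25.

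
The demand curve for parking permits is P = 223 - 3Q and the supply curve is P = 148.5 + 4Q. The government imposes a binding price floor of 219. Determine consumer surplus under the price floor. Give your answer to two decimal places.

Without the control, 223 - 3Q = 148.5 + 4Q so Q* = 10.6429 and P* = 191.0714.
At the floor price 219, quantity demanded is (223 - 219)/3 = 1.3333; demand is the short side, so Q = 1.3333 trades at P = 219.
CS is the triangle under demand above 219: (1/2)(1.3333)(223 - 219) = 2.6667.

2.67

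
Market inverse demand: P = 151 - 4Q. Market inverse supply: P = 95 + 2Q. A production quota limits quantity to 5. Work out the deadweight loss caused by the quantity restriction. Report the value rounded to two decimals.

Without the quota, 151 - 4Q = 95 + 2Q gives Q* = 9.3333.
At Q = 5 the demand price is 151 - 4(5) = 131 and the supply price is 95 + 2(5) = 105.
Deadweight loss is the triangle between the curves from 5 to 9.3333: (1/2)(131 - 105)(9.3333 - 5) = 56.3333.

56.33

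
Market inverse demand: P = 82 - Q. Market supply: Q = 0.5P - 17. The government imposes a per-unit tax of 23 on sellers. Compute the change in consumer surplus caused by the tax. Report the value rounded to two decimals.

-93.28

Rewriting supply in inverse form: P = 34 + 2Q.
Pre-tax equilibrium: 82 - Q = 34 + 2Q gives Q* = 16, P* = 66.
With the tax, sellers need 23 more per unit: 82 - Q = 34 + 2Q + 23, so Q_t = 8.3333. Buyers pay P_b = 73.6667; sellers receive P_s = P_b - 23 = 50.6667.
Consumers lose the trapezoid between P* and P_b out to Q_t plus the triangle from Q_t to Q*: change in CS = 34.7222 - 128 = -93.2778.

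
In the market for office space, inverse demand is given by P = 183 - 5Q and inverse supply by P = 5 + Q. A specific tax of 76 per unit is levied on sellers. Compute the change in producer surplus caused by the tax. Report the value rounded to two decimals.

Pre-tax equilibrium: 183 - 5Q = 5 + Q gives Q* = 29.6667, P* = 34.6667.
With the tax, sellers need 76 more per unit: 183 - 5Q = 5 + Q + 76, so Q_t = 17. Buyers pay P_b = 98; sellers receive P_s = P_b - 76 = 22.
PS falls from (1/2)(29.6667)(29.6667) = 440.0556 to (1/2)(17)(17) = 144.5, a change of -295.5556.

-295.56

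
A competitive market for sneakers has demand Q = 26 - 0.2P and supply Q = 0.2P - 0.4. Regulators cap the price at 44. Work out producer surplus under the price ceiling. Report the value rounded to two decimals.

Rewriting demand in inverse form: P = 130 - 5Q.
Rewriting supply in inverse form: P = 2 + 5Q.
Without the control, 130 - 5Q = 2 + 5Q so Q* = 12.8 and P* = 66.
At the ceiling price 44, quantity supplied is (44 - 2)/5 = 8.4; supply is the short side, so Q = 8.4 trades at P = 44.
PS is the triangle above supply below 44: (1/2)(8.4)(44 - 2) = 176.4.

176.40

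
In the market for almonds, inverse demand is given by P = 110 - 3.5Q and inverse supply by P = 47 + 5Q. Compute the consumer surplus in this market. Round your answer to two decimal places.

96.13

Equilibrium: 110 - 3.5Q = 47 + 5Q, so Q* = 7.4118 and P* = 84.0588.
Consumer surplus is the triangle under demand above P*: (1/2)(7.4118)(110 - 84.0588) = (1/2)(7.4118)(25.9412) = 96.1349.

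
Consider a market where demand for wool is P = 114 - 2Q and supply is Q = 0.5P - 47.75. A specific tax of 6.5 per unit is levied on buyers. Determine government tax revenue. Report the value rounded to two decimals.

Rewriting supply in inverse form: P = 95.5 + 2Q.
Pre-tax equilibrium: 114 - 2Q = 95.5 + 2Q gives Q* = 4.625, P* = 104.75.
A tax on buyers shifts demand down by 6.5: (114 - 6.5) - 2Q = 95.5 + 2Q, so Q_t = 3. Buyers pay P_b = 108; sellers receive P_s = P_b - 6.5 = 101.5.
Revenue is the tax times quantity traded: 6.5 x 3 = 19.5.

19.50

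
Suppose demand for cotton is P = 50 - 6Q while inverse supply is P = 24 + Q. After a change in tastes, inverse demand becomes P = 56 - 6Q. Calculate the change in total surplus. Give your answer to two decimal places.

Initial equilibrium: Q_0 = 3.7143, P_0 = 27.7143; CS_0 = (1/2)(3.7143)(22.2857) = 41.3878, PS_0 = (1/2)(3.7143)(3.7143) = 6.898.
New equilibrium: 56 - 6Q = 24 + Q gives Q_1 = 4.5714, P_1 = 28.5714; CS_1 = 62.6939, PS_1 = 10.449.
Change in total surplus = (62.6939 + 10.449) - (41.3878 + 6.898) = 24.8571.

24.86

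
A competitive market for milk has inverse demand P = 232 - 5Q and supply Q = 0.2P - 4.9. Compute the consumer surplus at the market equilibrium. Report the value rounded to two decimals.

1076.41

Rewriting supply in inverse form: P = 24.5 + 5Q.
Set 232 - 5Q = 24.5 + 5Q, which gives 207.5 = 10Q, so Q* = 20.75 and P* = 232 - 5(20.75) = 128.25.
CS is the area between the demand curve and P* from 0 to Q*: (1/2)(20.75)(103.75) = 1076.4062.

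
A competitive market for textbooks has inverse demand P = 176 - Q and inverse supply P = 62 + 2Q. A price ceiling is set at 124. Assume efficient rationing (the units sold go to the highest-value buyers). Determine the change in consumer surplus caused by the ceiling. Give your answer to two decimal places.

Without the control, 176 - Q = 62 + 2Q so Q* = 38 and P* = 138.
At the ceiling price 124, quantity supplied is (124 - 62)/2 = 31; supply is the short side, so Q = 31 trades at P = 124.
CS goes from (1/2)(38)(38) = 722 to 1131.5 (computed as (176 - 124)(31) - (1/2)(1)(31)^2), a change of 409.5.

409.50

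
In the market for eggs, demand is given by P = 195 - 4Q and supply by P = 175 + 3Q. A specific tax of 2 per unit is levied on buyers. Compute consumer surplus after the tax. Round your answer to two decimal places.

Without the tax, 195 - 4Q = 175 + 3Q so Q* = 2.8571 and P* = 183.5714.
A tax on buyers shifts demand down by 2: (195 - 2) - 4Q = 175 + 3Q, so Q_t = 2.5714. Buyers pay P_b = 184.7143; sellers receive P_s = P_b - 2 = 182.7143.
CS = (1/2)(Q_t)(195 - P_b) = (1/2)(2.5714)(10.2857) = 13.2245.

13.22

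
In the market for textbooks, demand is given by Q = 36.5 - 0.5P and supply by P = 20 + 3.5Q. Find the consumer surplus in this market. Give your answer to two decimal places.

Rewriting demand in inverse form: P = 73 - 2Q.
Set 73 - 2Q = 20 + 3.5Q, which gives 53 = 5.5Q, so Q* = 9.6364 and P* = 73 - 2(9.6364) = 53.7273.
The demand choke price is 73, so CS = (1/2)(Q*)(73 - P*) = (1/2)(9.6364)(19.2727) = 92.8595.

92.86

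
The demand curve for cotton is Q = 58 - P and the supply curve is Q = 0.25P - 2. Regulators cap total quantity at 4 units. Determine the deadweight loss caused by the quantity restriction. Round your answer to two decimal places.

90.00

Rewriting demand in inverse form: P = 58 - Q.
Rewriting supply in inverse form: P = 8 + 4Q.
Unrestricted equilibrium: Q* = (58 - 8)/(1 + 4) = 10.
At Q = 4 the demand price is 58 - (4) = 54 and the supply price is 8 + 4(4) = 24.
Deadweight loss is the triangle between the curves from 4 to 10: (1/2)(54 - 24)(10 - 4) = 90.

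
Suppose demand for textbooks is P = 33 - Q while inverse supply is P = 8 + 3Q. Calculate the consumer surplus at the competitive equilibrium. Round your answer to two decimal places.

19.53

Setting demand equal to supply, 25 = 4Q, so Q* = 6.25 and P* = 26.75.
Consumer surplus is the triangle under demand above P*: (1/2)(6.25)(33 - 26.75) = (1/2)(6.25)(6.25) = 19.5312.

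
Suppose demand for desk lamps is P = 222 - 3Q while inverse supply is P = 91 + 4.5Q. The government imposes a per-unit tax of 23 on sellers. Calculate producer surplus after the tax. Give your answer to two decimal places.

466.56

Pre-tax equilibrium: 222 - 3Q = 91 + 4.5Q gives Q* = 17.4667, P* = 169.6.
A tax on sellers shifts supply up by 23: 222 - 3Q = 91 + 4.5Q + 23, so Q_t = 14.4. Buyers pay P_b = 178.8; sellers receive P_s = P_b - 23 = 155.8.
PS = (1/2)(Q_t)(P_s - 91) = (1/2)(14.4)(64.8) = 466.56.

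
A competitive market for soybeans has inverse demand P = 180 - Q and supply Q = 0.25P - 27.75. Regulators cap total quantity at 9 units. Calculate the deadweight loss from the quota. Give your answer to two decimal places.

Rewriting supply in inverse form: P = 111 + 4Q.
Unrestricted equilibrium: Q* = (180 - 111)/(1 + 4) = 13.8.
At Q = 9 the demand price is 180 - (9) = 171 and the supply price is 111 + 4(9) = 147.
DWL = (1/2)(gap between curves at 9) x (Q* - 9) = (1/2)(24)(4.8) = 57.6.

57.60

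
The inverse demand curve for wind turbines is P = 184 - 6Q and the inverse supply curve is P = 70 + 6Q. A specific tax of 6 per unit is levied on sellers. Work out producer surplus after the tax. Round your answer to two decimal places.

243.00

Pre-tax equilibrium: 184 - 6Q = 70 + 6Q gives Q* = 9.5, P* = 127.
With the tax, sellers need 6 more per unit: 184 - 6Q = 70 + 6Q + 6, so Q_t = 9. Buyers pay P_b = 130; sellers receive P_s = P_b - 6 = 124.
PS = (1/2)(Q_t)(P_s - 70) = (1/2)(9)(54) = 243.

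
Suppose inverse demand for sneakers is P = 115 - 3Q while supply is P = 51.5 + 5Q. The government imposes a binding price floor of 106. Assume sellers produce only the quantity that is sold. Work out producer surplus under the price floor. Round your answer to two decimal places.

Without the control, 115 - 3Q = 51.5 + 5Q so Q* = 7.9375 and P* = 91.1875.
At the floor price 106, quantity demanded is (115 - 106)/3 = 3; demand is the short side, so Q = 3 trades at P = 106.
The supply price at Q = 3 is 66.5. PS is the trapezoid between 106 and supply over [0, 3]: (1/2)[(106 - 51.5) + (106 - 66.5)](3) = 141.

141.00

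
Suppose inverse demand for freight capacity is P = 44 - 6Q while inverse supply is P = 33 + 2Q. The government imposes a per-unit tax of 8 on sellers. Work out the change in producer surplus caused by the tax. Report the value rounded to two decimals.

Without the tax, 44 - 6Q = 33 + 2Q so Q* = 1.375 and P* = 35.75.
A tax on sellers shifts supply up by 8: 44 - 6Q = 33 + 2Q + 8, so Q_t = 0.375. Buyers pay P_b = 41.75; sellers receive P_s = P_b - 8 = 33.75.
Producers lose the trapezoid between P_s and P* out to Q_t plus the triangle from Q_t to Q*: change in PS = 0.1406 - 1.8906 = -1.75.

-1.75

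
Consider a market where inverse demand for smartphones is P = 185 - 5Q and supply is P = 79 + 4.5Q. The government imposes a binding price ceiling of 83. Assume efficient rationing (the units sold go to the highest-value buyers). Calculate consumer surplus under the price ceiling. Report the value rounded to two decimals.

88.69

Without the control, 185 - 5Q = 79 + 4.5Q so Q* = 11.1579 and P* = 129.2105.
At P = 83, sellers supply (83 - 79)/4.5 = 0.8889 while buyers want more, so the quantity traded is 0.8889 at price 83.
The demand price at Q = 0.8889 is 180.5556. CS is the trapezoid between demand and 83 over [0, 0.8889]: (1/2)[(185 - 83) + (180.5556 - 83)](0.8889) = 88.6914.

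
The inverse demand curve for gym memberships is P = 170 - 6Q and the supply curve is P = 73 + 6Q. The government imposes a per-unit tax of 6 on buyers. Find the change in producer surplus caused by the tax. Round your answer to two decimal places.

-23.50

Pre-tax equilibrium: 170 - 6Q = 73 + 6Q gives Q* = 8.0833, P* = 121.5.
A tax on buyers shifts demand down by 6: (170 - 6) - 6Q = 73 + 6Q, so Q_t = 7.5833. Buyers pay P_b = 124.5; sellers receive P_s = P_b - 6 = 118.5.
Producers lose the trapezoid between P_s and P* out to Q_t plus the triangle from Q_t to Q*: change in PS = 172.5208 - 196.0208 = -23.5.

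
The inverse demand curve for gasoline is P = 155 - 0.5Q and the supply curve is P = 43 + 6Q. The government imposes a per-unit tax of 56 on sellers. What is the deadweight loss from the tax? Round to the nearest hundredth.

Pre-tax equilibrium: 155 - 0.5Q = 43 + 6Q gives Q* = 17.2308, P* = 146.3846.
With the tax, sellers need 56 more per unit: 155 - 0.5Q = 43 + 6Q + 56, so Q_t = 8.6154. Buyers pay P_b = 150.6923; sellers receive P_s = P_b - 56 = 94.6923.
Deadweight loss is the triangle between the curves from Q_t to Q*: (1/2)(17.2308 - 8.6154)(56) = 241.2308.

241.23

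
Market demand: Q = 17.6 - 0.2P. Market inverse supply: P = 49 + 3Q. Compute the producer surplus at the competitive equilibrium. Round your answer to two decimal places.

Rewriting demand in inverse form: P = 88 - 5Q.
Setting demand equal to supply, 39 = 8Q, so Q* = 4.875 and P* = 63.625.
The supply curve's price intercept is 49, so PS = (1/2)(Q*)(P* - 49) = (1/2)(4.875)(14.625) = 35.6484.

35.65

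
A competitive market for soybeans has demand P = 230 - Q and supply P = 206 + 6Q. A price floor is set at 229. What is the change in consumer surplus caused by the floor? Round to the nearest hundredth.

Free-market equilibrium: 230 - Q = 206 + 6Q gives Q* = 3.4286, P* = 226.5714.
At the floor price 229, quantity demanded is (230 - 229)/1 = 1; demand is the short side, so Q = 1 trades at P = 229.
CS goes from (1/2)(3.4286)(3.4286) = 5.8776 to 0.5 (computed as (230 - 229)(1) - (1/2)(1)(1)^2), a change of -5.3776.

-5.38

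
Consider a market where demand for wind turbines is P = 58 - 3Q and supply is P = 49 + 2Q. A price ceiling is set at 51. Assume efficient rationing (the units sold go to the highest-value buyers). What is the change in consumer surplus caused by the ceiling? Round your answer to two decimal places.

Free-market equilibrium: 58 - 3Q = 49 + 2Q gives Q* = 1.8, P* = 52.6.
At P = 51, sellers supply (51 - 49)/2 = 1 while buyers want more, so the quantity traded is 1 at price 51.
CS goes from (1/2)(1.8)(5.4) = 4.86 to 5.5 (computed as (58 - 51)(1) - (1/2)(3)(1)^2), a change of 0.64.

0.64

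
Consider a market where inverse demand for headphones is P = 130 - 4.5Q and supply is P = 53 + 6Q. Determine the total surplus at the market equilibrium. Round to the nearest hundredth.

Equilibrium: 130 - 4.5Q = 53 + 6Q, so Q* = 7.3333 and P* = 97.
CS = (1/2)(7.3333)(33) = 121 and PS = (1/2)(7.3333)(44) = 161.3333, so total surplus = 282.3333.

282.33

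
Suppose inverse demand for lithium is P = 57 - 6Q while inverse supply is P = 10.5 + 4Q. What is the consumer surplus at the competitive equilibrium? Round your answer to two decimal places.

64.87

Setting demand equal to supply, 46.5 = 10Q, so Q* = 4.65 and P* = 29.1.
The demand choke price is 57, so CS = (1/2)(Q*)(57 - P*) = (1/2)(4.65)(27.9) = 64.8675.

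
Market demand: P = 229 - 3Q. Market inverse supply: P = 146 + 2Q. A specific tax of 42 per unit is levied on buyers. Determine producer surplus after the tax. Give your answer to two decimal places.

Without the tax, 229 - 3Q = 146 + 2Q so Q* = 16.6 and P* = 179.2.
With the tax, buyers' net willingness to pay falls by 42: (229 - 42) - 3Q = 146 + 2Q, so Q_t = 8.2. Buyers pay P_b = 204.4; sellers receive P_s = P_b - 42 = 162.4.
PS = (1/2)(Q_t)(P_s - 146) = (1/2)(8.2)(16.4) = 67.24.

67.24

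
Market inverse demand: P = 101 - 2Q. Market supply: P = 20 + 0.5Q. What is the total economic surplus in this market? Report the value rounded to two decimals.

1312.20

Equilibrium: 101 - 2Q = 20 + 0.5Q, so Q* = 32.4 and P* = 36.2.
Total surplus is the full triangle between the curves from 0 to Q*: (1/2)(32.4)(101 - 20) = 1312.2.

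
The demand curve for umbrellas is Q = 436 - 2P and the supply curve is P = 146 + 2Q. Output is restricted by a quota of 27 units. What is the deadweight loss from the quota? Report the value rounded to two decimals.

4.05

Rewriting demand in inverse form: P = 218 - 0.5Q.
Unrestricted equilibrium: Q* = (218 - 146)/(0.5 + 2) = 28.8.
At Q = 27 the demand price is 218 - 0.5(27) = 204.5 and the supply price is 146 + 2(27) = 200.
DWL = (1/2)(gap between curves at 27) x (Q* - 27) = (1/2)(4.5)(1.8) = 4.05.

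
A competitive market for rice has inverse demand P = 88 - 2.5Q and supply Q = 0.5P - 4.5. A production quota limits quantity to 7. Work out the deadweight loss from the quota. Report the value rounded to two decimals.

Rewriting supply in inverse form: P = 9 + 2Q.
Without the quota, 88 - 2.5Q = 9 + 2Q gives Q* = 17.5556.
At Q = 7 the demand price is 88 - 2.5(7) = 70.5 and the supply price is 9 + 2(7) = 23.
Deadweight loss is the triangle between the curves from 7 to 17.5556: (1/2)(70.5 - 23)(17.5556 - 7) = 250.6944.

250.69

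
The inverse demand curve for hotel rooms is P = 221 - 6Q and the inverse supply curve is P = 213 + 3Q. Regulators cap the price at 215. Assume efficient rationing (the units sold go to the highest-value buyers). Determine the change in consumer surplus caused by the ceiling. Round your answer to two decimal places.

Free-market equilibrium: 221 - 6Q = 213 + 3Q gives Q* = 0.8889, P* = 215.6667.
At P = 215, sellers supply (215 - 213)/3 = 0.6667 while buyers want more, so the quantity traded is 0.6667 at price 215.
CS goes from (1/2)(0.8889)(5.3333) = 2.3704 to 2.6667 (computed as (221 - 215)(0.6667) - (1/2)(6)(0.6667)^2), a change of 0.2963.

0.30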